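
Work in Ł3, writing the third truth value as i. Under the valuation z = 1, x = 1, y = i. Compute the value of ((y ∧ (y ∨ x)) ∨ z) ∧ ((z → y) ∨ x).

y ∨ x = i ∨ 1 = 1
y ∧ (y ∨ x) = i ∧ 1 = i
(y ∧ (y ∨ x)) ∨ z = i ∨ 1 = 1
z → y = 1 → i = i
(z → y) ∨ x = i ∨ 1 = 1
((y ∧ (y ∨ x)) ∨ z) ∧ ((z → y) ∨ x) = 1 ∧ 1 = 1

1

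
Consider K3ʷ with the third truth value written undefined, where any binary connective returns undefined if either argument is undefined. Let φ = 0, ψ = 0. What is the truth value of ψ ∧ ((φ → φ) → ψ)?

0

φ → φ = 0 → 0 = 1
(φ → φ) → ψ = 1 → 0 = 0
ψ ∧ ((φ → φ) → ψ) = 0 ∧ 0 = 0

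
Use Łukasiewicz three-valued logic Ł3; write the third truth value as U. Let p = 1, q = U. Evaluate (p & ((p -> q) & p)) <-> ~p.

p -> q = 1 -> U = U  [min(1, 1−1+½)]
(p -> q) & p = U & 1 = U
p & ((p -> q) & p) = 1 & U = U
~p = ~1 = 0
(p & ((p -> q) & p)) <-> ~p = U <-> 0 = U

U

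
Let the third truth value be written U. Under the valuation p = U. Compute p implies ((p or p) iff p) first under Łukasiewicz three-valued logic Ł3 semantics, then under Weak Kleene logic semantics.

1; U

In Łukasiewicz three-valued logic Ł3: p or p = U or U = U
(p or p) iff p = U iff U = 1
p implies ((p or p) iff p) = U implies 1 = 1
In Weak Kleene logic: p or p = U or U = U
(p or p) iff p = U iff U = U
p implies ((p or p) iff p) = U implies U = U  [any arg is the third value ⇒ result is the third value]
They differ because Łukasiewicz three-valued logic Ł3 and Weak Kleene logic treat U differently under the binary connectives.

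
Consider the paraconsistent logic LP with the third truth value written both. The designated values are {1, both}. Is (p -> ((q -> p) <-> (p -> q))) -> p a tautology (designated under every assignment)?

No

Countermodel: p=0, q=1 gives 0, which is not designated.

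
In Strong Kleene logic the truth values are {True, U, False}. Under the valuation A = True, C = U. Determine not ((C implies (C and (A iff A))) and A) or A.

True

A iff A = True iff True = True
C and (A iff A) = U and True = U
C implies (C and (A iff A)) = U implies U = U
(C implies (C and (A iff A))) and A = U and True = U
not ((C implies (C and (A iff A))) and A) = not U = U
not ((C implies (C and (A iff A))) and A) or A = U or True = True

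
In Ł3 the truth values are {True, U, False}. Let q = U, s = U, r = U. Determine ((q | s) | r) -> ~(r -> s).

q | s = U | U = U
(q | s) | r = U | U = U
r -> s = U -> U = True  [min(1, 1−½+½)]
~(r -> s) = ~True = False
((q | s) | r) -> ~(r -> s) = U -> False = U

U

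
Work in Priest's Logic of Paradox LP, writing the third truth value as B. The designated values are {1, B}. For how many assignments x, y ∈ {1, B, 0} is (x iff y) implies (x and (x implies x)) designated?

Of the 9 assignments, 8 give a value in {1, B}.

8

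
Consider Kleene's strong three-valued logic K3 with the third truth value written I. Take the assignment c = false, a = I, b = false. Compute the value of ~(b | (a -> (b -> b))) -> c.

b -> b = false -> false = true
a -> (b -> b) = I -> true = true  [~I | true]
b | (a -> (b -> b)) = false | true = true
~(b | (a -> (b -> b))) = ~true = false
~(b | (a -> (b -> b))) -> c = false -> false = true

true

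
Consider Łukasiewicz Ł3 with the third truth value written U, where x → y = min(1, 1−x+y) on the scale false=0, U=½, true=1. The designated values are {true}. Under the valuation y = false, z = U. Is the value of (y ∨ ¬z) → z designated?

¬z = ¬U = U
y ∨ ¬z = false ∨ U = U
(y ∨ ¬z) → z = U → U = true  [min(1, 1−½+½)]
true ∈ {true}.

Yes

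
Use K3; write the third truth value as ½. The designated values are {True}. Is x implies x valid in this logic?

No

Countermodel: x=½ gives ½, which is not designated.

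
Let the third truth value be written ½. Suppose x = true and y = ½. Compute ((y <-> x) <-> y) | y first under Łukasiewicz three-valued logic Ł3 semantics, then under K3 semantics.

In Łukasiewicz three-valued logic Ł3: y <-> x = ½ <-> true = ½
(y <-> x) <-> y = ½ <-> ½ = true
((y <-> x) <-> y) | y = true | ½ = true
In K3: y <-> x = ½ <-> true = ½
(y <-> x) <-> y = ½ <-> ½ = ½
((y <-> x) <-> y) | y = ½ | ½ = ½
They differ because Łukasiewicz three-valued logic Ł3 and K3 treat ½ differently under implication.

true; ½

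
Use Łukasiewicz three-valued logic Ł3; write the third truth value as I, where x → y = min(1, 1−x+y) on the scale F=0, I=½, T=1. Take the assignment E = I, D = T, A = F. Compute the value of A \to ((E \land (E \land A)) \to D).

T

E \land A = I \land F = F
E \land (E \land A) = I \land F = F
(E \land (E \land A)) \to D = F \to T = T
A \to ((E \land (E \land A)) \to D) = F \to T = T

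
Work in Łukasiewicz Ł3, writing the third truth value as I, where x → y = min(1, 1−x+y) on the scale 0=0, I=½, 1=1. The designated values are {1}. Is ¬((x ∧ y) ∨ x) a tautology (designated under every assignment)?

No

Countermodel: x=1, y=1 gives 0, which is not designated.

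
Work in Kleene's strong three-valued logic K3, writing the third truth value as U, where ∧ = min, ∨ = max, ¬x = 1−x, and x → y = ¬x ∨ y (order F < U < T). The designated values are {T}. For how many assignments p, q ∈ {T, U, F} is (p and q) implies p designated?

7

Of the 9 assignments, 7 give a value in {T}.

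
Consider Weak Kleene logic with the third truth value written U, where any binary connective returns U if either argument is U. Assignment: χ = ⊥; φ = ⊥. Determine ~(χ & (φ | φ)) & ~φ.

φ | φ = ⊥ | ⊥ = ⊥
χ & (φ | φ) = ⊥ & ⊥ = ⊥
~(χ & (φ | φ)) = ~⊥ = ⊤
~φ = ~⊥ = ⊤
~(χ & (φ | φ)) & ~φ = ⊤ & ⊤ = ⊤

⊤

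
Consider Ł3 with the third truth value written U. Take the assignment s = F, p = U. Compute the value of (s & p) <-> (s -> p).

s & p = F & U = F
s -> p = F -> U = T  [min(1, 1−0+½)]
(s & p) <-> (s -> p) = F <-> T = F

F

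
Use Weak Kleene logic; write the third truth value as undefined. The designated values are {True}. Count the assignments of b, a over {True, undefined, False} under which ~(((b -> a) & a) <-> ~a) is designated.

4

Designated under: (b=True, a=True); (b=True, a=False); (b=False, a=True); (b=False, a=False).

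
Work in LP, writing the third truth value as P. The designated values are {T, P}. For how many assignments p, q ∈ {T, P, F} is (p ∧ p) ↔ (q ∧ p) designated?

Of the 9 assignments, 8 give a value in {T, P}.

8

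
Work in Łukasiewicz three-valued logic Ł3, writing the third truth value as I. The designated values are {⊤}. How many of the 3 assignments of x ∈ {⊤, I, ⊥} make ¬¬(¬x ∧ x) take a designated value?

x=⊤: ⊥ ·
x=I: I ·
x=⊥: ⊥ ·

0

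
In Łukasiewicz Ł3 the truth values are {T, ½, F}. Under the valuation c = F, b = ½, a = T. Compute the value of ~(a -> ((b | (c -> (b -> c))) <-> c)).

T

b -> c = ½ -> F = ½
c -> (b -> c) = F -> ½ = T
b | (c -> (b -> c)) = ½ | T = T
(b | (c -> (b -> c))) <-> c = T <-> F = F
a -> ((b | (c -> (b -> c))) <-> c) = T -> F = F
~(a -> ((b | (c -> (b -> c))) <-> c)) = ~F = T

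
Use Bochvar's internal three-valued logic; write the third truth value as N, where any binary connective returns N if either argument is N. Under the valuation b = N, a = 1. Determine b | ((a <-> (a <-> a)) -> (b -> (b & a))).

a <-> a = 1 <-> 1 = 1
a <-> (a <-> a) = 1 <-> 1 = 1
b & a = N & 1 = N
b -> (b & a) = N -> N = N
(a <-> (a <-> a)) -> (b -> (b & a)) = 1 -> N = N
b | ((a <-> (a <-> a)) -> (b -> (b & a))) = N | N = N

N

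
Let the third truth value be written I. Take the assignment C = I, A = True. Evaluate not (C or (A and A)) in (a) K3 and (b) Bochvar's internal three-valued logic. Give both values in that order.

False; I

In K3: A and A = True and True = True
C or (A and A) = I or True = True
not (C or (A and A)) = not True = False
In Bochvar's internal three-valued logic: A and A = True and True = True
C or (A and A) = I or True = I
not (C or (A and A)) = not I = I
They differ because K3 and Bochvar's internal three-valued logic treat I differently under the binary connectives.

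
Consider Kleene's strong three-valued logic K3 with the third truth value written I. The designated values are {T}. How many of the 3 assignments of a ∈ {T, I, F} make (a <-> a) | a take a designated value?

a=T: T ✓
a=I: I ·
a=F: T ✓

2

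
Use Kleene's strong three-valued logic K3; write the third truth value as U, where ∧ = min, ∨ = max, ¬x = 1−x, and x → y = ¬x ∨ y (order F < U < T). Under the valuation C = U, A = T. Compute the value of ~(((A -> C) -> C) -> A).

F

A -> C = T -> U = U  [~T | U]
(A -> C) -> C = U -> U = U
((A -> C) -> C) -> A = U -> T = T
~(((A -> C) -> C) -> A) = ~T = F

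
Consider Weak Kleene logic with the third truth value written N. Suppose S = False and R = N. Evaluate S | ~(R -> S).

N

R -> S = N -> False = N
~(R -> S) = ~N = N
S | ~(R -> S) = False | N = N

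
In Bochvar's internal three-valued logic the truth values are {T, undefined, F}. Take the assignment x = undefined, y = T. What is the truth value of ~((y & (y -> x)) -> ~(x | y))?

y -> x = T -> undefined = undefined  [any arg is the third value ⇒ result is the third value]
y & (y -> x) = T & undefined = undefined
x | y = undefined | T = undefined
~(x | y) = ~undefined = undefined
(y & (y -> x)) -> ~(x | y) = undefined -> undefined = undefined
~((y & (y -> x)) -> ~(x | y)) = ~undefined = undefined

undefined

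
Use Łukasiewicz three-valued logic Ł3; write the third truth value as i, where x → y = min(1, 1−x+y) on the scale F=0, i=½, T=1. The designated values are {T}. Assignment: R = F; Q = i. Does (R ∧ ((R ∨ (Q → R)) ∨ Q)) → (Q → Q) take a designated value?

Yes

Q → R = i → F = i  [min(1, 1−½+0)]
R ∨ (Q → R) = F ∨ i = i
(R ∨ (Q → R)) ∨ Q = i ∨ i = i
R ∧ ((R ∨ (Q → R)) ∨ Q) = F ∧ i = F
Q → Q = i → i = T
(R ∧ ((R ∨ (Q → R)) ∨ Q)) → (Q → Q) = F → T = T
T ∈ {T}.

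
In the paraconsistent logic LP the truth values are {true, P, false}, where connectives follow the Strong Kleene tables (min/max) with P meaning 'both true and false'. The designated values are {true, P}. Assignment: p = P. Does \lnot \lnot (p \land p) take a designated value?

p \land p = P \land P = P
\lnot (p \land p) = \lnot P = P
\lnot \lnot (p \land p) = \lnot P = P
P ∈ {true, P}.

Yes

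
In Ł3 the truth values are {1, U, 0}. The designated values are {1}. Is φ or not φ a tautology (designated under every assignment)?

No

Countermodel: φ=U gives U, which is not designated.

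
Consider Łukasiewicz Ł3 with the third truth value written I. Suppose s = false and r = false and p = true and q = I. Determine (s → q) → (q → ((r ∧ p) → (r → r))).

s → q = false → I = true
r ∧ p = false ∧ true = false
r → r = false → false = true
(r ∧ p) → (r → r) = false → true = true
q → ((r ∧ p) → (r → r)) = I → true = true
(s → q) → (q → ((r ∧ p) → (r → r))) = true → true = true

true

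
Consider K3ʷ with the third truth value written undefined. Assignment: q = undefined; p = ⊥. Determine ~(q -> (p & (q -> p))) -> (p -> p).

undefined

q -> p = undefined -> ⊥ = undefined
p & (q -> p) = ⊥ & undefined = undefined
q -> (p & (q -> p)) = undefined -> undefined = undefined
~(q -> (p & (q -> p))) = ~undefined = undefined
p -> p = ⊥ -> ⊥ = ⊤
~(q -> (p & (q -> p))) -> (p -> p) = undefined -> ⊤ = undefined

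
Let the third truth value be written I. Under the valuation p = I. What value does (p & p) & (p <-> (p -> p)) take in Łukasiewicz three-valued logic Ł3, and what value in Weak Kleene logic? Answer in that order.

In Łukasiewicz three-valued logic Ł3: p & p = I & I = I
p -> p = I -> I = True
p <-> (p -> p) = I <-> True = I
(p & p) & (p <-> (p -> p)) = I & I = I
In Weak Kleene logic: p & p = I & I = I
p -> p = I -> I = I  [any arg is the third value ⇒ result is the third value]
p <-> (p -> p) = I <-> I = I
(p & p) & (p <-> (p -> p)) = I & I = I

I; I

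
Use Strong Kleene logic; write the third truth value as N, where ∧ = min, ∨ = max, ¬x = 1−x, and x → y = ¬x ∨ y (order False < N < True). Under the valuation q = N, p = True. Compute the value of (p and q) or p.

True

p and q = True and N = N
(p and q) or p = N or True = True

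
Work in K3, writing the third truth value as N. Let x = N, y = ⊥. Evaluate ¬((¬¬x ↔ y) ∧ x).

¬x = ¬N = N
¬¬x = ¬N = N
¬¬x ↔ y = N ↔ ⊥ = N
(¬¬x ↔ y) ∧ x = N ∧ N = N
¬((¬¬x ↔ y) ∧ x) = ¬N = N

N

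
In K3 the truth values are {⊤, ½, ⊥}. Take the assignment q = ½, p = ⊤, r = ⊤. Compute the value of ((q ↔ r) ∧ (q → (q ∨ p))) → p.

q ↔ r = ½ ↔ ⊤ = ½
q ∨ p = ½ ∨ ⊤ = ⊤
q → (q ∨ p) = ½ → ⊤ = ⊤  [¬½ ∨ ⊤]
(q ↔ r) ∧ (q → (q ∨ p)) = ½ ∧ ⊤ = ½
((q ↔ r) ∧ (q → (q ∨ p))) → p = ½ → ⊤ = ⊤

⊤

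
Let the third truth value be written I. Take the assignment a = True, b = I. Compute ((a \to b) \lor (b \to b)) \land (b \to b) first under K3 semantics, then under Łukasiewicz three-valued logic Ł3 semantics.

In K3: a \to b = True \to I = I  [\lnot True \lor I]
b \to b = I \to I = I
(a \to b) \lor (b \to b) = I \lor I = I
b \to b = I \to I = I
((a \to b) \lor (b \to b)) \land (b \to b) = I \land I = I
In Łukasiewicz three-valued logic Ł3: a \to b = True \to I = I  [min(1, 1−1+½)]
b \to b = I \to I = True
(a \to b) \lor (b \to b) = I \lor True = True
b \to b = I \to I = True
((a \to b) \lor (b \to b)) \land (b \to b) = True \land True = True
They differ because K3 and Łukasiewicz three-valued logic Ł3 treat I differently under implication.

I; True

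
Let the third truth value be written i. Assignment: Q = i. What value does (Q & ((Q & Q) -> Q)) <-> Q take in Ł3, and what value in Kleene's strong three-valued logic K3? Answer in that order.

⊤; i

In Ł3: Q & Q = i & i = i
(Q & Q) -> Q = i -> i = ⊤  [min(1, 1−½+½)]
Q & ((Q & Q) -> Q) = i & ⊤ = i
(Q & ((Q & Q) -> Q)) <-> Q = i <-> i = ⊤
In Kleene's strong three-valued logic K3: Q & Q = i & i = i
(Q & Q) -> Q = i -> i = i  [~i | i]
Q & ((Q & Q) -> Q) = i & i = i
(Q & ((Q & Q) -> Q)) <-> Q = i <-> i = i
They differ because Ł3 and Kleene's strong three-valued logic K3 treat i differently under implication.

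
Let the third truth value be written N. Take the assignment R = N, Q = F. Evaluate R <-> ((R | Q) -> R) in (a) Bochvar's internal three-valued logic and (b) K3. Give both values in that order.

N; N

In Bochvar's internal three-valued logic: R | Q = N | F = N
(R | Q) -> R = N -> N = N  [any arg is the third value ⇒ result is the third value]
R <-> ((R | Q) -> R) = N <-> N = N
In K3: R | Q = N | F = N
(R | Q) -> R = N -> N = N  [~N | N]
R <-> ((R | Q) -> R) = N <-> N = N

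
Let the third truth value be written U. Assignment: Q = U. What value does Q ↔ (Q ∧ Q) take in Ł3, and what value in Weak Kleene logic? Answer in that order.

⊤; U

In Ł3: Q ∧ Q = U ∧ U = U
Q ↔ (Q ∧ Q) = U ↔ U = ⊤
In Weak Kleene logic: Q ∧ Q = U ∧ U = U
Q ↔ (Q ∧ Q) = U ↔ U = U
They differ because Ł3 and Weak Kleene logic treat U differently under the binary connectives.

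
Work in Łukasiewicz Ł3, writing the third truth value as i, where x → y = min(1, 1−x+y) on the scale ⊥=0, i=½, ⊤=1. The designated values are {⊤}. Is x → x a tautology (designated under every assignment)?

Every assignment of x over {⊤, i, ⊥} gives a value in {⊤}.
In particular, with x=i: x → x = ⊤.

Yes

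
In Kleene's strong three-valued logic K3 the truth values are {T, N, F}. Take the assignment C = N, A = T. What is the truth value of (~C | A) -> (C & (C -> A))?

N

~C = ~N = N
~C | A = N | T = T
C -> A = N -> T = T  [~N | T]
C & (C -> A) = N & T = N
(~C | A) -> (C & (C -> A)) = T -> N = N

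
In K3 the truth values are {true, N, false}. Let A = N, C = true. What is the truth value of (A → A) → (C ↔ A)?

A → A = N → N = N  [¬N ∨ N]
C ↔ A = true ↔ N = N
(A → A) → (C ↔ A) = N → N = N

N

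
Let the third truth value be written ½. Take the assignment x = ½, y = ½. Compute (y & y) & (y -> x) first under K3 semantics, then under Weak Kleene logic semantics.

½; ½

In K3: y & y = ½ & ½ = ½
y -> x = ½ -> ½ = ½
(y & y) & (y -> x) = ½ & ½ = ½
In Weak Kleene logic: y & y = ½ & ½ = ½
y -> x = ½ -> ½ = ½  [any arg is the third value ⇒ result is the third value]
(y & y) & (y -> x) = ½ & ½ = ½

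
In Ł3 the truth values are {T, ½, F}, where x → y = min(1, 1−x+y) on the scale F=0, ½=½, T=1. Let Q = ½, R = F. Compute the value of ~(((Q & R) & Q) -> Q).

Q & R = ½ & F = F
(Q & R) & Q = F & ½ = F
((Q & R) & Q) -> Q = F -> ½ = T  [min(1, 1−0+½)]
~(((Q & R) & Q) -> Q) = ~T = F

F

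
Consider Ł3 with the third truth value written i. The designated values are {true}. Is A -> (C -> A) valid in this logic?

Every assignment of A, C over {true, i, false} gives a value in {true}.
In particular, with A=i, C=i: A -> (C -> A) = true.

Yes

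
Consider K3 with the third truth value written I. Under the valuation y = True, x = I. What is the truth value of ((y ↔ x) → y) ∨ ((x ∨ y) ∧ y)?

y ↔ x = True ↔ I = I
(y ↔ x) → y = I → True = True
x ∨ y = I ∨ True = True
(x ∨ y) ∧ y = True ∧ True = True
((y ↔ x) → y) ∨ ((x ∨ y) ∧ y) = True ∨ True = True

True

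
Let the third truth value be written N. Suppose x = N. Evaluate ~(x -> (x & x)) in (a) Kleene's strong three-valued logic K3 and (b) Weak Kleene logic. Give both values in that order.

In Kleene's strong three-valued logic K3: x & x = N & N = N
x -> (x & x) = N -> N = N  [~N | N]
~(x -> (x & x)) = ~N = N
In Weak Kleene logic: x & x = N & N = N
x -> (x & x) = N -> N = N  [any arg is the third value ⇒ result is the third value]
~(x -> (x & x)) = ~N = N

N; N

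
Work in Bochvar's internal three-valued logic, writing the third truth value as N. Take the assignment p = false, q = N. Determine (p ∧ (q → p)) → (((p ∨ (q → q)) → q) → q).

q → p = N → false = N  [any arg is the third value ⇒ result is the third value]
p ∧ (q → p) = false ∧ N = N
q → q = N → N = N
p ∨ (q → q) = false ∨ N = N
(p ∨ (q → q)) → q = N → N = N
((p ∨ (q → q)) → q) → q = N → N = N
(p ∧ (q → p)) → (((p ∨ (q → q)) → q) → q) = N → N = N

N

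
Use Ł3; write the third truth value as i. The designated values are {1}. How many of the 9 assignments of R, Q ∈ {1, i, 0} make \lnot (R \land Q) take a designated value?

5

Of the 9 assignments, 5 give a value in {1}.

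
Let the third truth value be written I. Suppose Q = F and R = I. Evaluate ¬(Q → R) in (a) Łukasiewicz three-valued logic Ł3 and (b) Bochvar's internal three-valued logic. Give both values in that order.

F; I

In Łukasiewicz three-valued logic Ł3: Q → R = F → I = T  [min(1, 1−0+½)]
¬(Q → R) = ¬T = F
In Bochvar's internal three-valued logic: Q → R = F → I = I  [any arg is the third value ⇒ result is the third value]
¬(Q → R) = ¬I = I
They differ because Łukasiewicz three-valued logic Ł3 and Bochvar's internal three-valued logic treat I differently under the binary connectives.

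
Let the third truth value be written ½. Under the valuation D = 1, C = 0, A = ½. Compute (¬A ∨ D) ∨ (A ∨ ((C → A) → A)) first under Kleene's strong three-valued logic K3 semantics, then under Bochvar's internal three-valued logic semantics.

In Kleene's strong three-valued logic K3: ¬A = ¬½ = ½
¬A ∨ D = ½ ∨ 1 = 1
C → A = 0 → ½ = 1  [¬0 ∨ ½]
(C → A) → A = 1 → ½ = ½
A ∨ ((C → A) → A) = ½ ∨ ½ = ½
(¬A ∨ D) ∨ (A ∨ ((C → A) → A)) = 1 ∨ ½ = 1
In Bochvar's internal three-valued logic: ¬A = ¬½ = ½
¬A ∨ D = ½ ∨ 1 = ½
C → A = 0 → ½ = ½  [any arg is the third value ⇒ result is the third value]
(C → A) → A = ½ → ½ = ½
A ∨ ((C → A) → A) = ½ ∨ ½ = ½
(¬A ∨ D) ∨ (A ∨ ((C → A) → A)) = ½ ∨ ½ = ½
They differ because Kleene's strong three-valued logic K3 and Bochvar's internal three-valued logic treat ½ differently under the binary connectives.

1; ½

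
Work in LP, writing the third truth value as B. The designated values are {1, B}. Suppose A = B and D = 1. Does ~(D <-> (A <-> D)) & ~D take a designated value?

A <-> D = B <-> 1 = B
D <-> (A <-> D) = 1 <-> B = B
~(D <-> (A <-> D)) = ~B = B
~D = ~1 = 0
~(D <-> (A <-> D)) & ~D = B & 0 = 0
0 ∉ {1, B}.

No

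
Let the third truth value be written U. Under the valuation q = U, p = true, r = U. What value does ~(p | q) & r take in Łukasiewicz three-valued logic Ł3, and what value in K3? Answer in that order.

In Łukasiewicz three-valued logic Ł3: p | q = true | U = true
~(p | q) = ~true = false
~(p | q) & r = false & U = false
In K3: p | q = true | U = true
~(p | q) = ~true = false
~(p | q) & r = false & U = false

false; false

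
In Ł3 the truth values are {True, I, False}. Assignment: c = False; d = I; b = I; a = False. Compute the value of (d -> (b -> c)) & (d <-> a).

I

b -> c = I -> False = I  [min(1, 1−½+0)]
d -> (b -> c) = I -> I = True
d <-> a = I <-> False = I
(d -> (b -> c)) & (d <-> a) = True & I = I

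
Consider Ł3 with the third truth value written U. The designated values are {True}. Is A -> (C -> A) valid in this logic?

Yes

Every assignment of A, C over {True, U, False} gives a value in {True}.
In particular, with A=U, C=U: A -> (C -> A) = True.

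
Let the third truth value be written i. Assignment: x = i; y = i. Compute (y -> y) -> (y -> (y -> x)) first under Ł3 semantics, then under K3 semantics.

⊤; i

In Ł3: y -> y = i -> i = ⊤  [min(1, 1−½+½)]
y -> x = i -> i = ⊤
y -> (y -> x) = i -> ⊤ = ⊤
(y -> y) -> (y -> (y -> x)) = ⊤ -> ⊤ = ⊤
In K3: y -> y = i -> i = i  [~i | i]
y -> x = i -> i = i
y -> (y -> x) = i -> i = i
(y -> y) -> (y -> (y -> x)) = i -> i = i
They differ because Ł3 and K3 treat i differently under implication.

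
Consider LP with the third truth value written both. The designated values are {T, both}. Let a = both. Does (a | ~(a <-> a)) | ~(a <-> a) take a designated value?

Yes

a <-> a = both <-> both = both
~(a <-> a) = ~both = both
a | ~(a <-> a) = both | both = both
a <-> a = both <-> both = both
~(a <-> a) = ~both = both
(a | ~(a <-> a)) | ~(a <-> a) = both | both = both
both ∈ {T, both}.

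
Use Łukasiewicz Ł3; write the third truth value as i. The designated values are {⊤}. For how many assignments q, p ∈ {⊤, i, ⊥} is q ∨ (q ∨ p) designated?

5

Of the 9 assignments, 5 give a value in {⊤}.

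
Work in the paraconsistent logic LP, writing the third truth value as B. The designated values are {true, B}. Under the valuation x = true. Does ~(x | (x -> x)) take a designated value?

x -> x = true -> true = true
x | (x -> x) = true | true = true
~(x | (x -> x)) = ~true = false
false ∉ {true, B}.

No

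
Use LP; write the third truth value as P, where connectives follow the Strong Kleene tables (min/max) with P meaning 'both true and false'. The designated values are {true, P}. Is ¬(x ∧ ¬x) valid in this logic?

Every assignment of x over {true, P, false} gives a value in {true, P}.
In particular, with x=P: ¬(x ∧ ¬x) = P.

Yes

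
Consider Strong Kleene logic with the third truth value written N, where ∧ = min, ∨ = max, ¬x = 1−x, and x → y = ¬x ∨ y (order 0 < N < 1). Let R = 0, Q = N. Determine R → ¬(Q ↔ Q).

1

Q ↔ Q = N ↔ N = N
¬(Q ↔ Q) = ¬N = N
R → ¬(Q ↔ Q) = 0 → N = 1  [¬0 ∨ N]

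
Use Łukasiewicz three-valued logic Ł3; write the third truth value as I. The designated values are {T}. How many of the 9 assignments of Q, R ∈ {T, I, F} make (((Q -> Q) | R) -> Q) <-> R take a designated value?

Designated under: (Q=T, R=T); (Q=I, R=I); (Q=F, R=F).

3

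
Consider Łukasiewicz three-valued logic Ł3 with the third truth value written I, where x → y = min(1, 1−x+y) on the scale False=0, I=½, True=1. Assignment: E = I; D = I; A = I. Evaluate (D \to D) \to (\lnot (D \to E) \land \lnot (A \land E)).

D \to D = I \to I = True
D \to E = I \to I = True
\lnot (D \to E) = \lnot True = False
A \land E = I \land I = I
\lnot (A \land E) = \lnot I = I
\lnot (D \to E) \land \lnot (A \land E) = False \land I = False
(D \to D) \to (\lnot (D \to E) \land \lnot (A \land E)) = True \to False = False

False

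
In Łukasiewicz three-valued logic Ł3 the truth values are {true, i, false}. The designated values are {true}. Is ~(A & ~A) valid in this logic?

Countermodel: A=i gives i, which is not designated.

No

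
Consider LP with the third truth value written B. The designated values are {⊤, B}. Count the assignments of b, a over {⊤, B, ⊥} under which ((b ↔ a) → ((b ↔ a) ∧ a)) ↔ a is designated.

8

Of the 9 assignments, 8 give a value in {⊤, B}.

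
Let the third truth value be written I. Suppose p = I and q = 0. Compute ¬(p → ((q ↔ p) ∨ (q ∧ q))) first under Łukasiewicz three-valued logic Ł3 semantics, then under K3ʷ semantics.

0; I

In Łukasiewicz three-valued logic Ł3: q ↔ p = 0 ↔ I = I
q ∧ q = 0 ∧ 0 = 0
(q ↔ p) ∨ (q ∧ q) = I ∨ 0 = I
p → ((q ↔ p) ∨ (q ∧ q)) = I → I = 1
¬(p → ((q ↔ p) ∨ (q ∧ q))) = ¬1 = 0
In K3ʷ: q ↔ p = 0 ↔ I = I
q ∧ q = 0 ∧ 0 = 0
(q ↔ p) ∨ (q ∧ q) = I ∨ 0 = I
p → ((q ↔ p) ∨ (q ∧ q)) = I → I = I
¬(p → ((q ↔ p) ∨ (q ∧ q))) = ¬I = I
They differ because Łukasiewicz three-valued logic Ł3 and K3ʷ treat I differently under the binary connectives.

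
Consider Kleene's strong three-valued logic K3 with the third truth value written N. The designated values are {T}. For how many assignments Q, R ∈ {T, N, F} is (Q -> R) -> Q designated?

3

Designated under: (Q=T, R=T); (Q=T, R=N); (Q=T, R=F).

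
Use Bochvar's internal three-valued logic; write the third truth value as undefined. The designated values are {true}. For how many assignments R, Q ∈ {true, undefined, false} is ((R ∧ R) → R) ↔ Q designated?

Designated under: (R=true, Q=true); (R=false, Q=true).

2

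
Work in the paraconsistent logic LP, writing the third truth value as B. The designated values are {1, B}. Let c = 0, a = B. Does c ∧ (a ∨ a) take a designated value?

a ∨ a = B ∨ B = B
c ∧ (a ∨ a) = 0 ∧ B = 0
0 ∉ {1, B}.

No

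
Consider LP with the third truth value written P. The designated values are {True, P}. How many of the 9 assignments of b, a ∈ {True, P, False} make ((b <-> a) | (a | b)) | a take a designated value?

Of the 9 assignments, 9 give a value in {True, P}.

9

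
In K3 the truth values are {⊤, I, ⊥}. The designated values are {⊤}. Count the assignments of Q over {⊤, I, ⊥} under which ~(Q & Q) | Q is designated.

2

Q=⊤: ⊤ ✓
Q=I: I ·
Q=⊥: ⊤ ✓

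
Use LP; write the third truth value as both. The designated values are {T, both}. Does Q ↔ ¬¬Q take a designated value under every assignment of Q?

Yes

Every assignment of Q over {T, both, F} gives a value in {T, both}.
In particular, with Q=both: Q ↔ ¬¬Q = both.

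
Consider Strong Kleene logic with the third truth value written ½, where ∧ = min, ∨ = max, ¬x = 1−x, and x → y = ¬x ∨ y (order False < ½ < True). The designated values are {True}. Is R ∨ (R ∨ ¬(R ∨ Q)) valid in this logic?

Countermodel: R=½, Q=True gives ½, which is not designated.

No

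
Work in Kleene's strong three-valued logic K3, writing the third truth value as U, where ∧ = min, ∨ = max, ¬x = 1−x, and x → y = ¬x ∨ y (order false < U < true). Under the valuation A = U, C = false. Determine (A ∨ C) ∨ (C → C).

true

A ∨ C = U ∨ false = U
C → C = false → false = true
(A ∨ C) ∨ (C → C) = U ∨ true = true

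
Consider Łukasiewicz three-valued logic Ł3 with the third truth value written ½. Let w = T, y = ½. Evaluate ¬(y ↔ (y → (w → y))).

½

w → y = T → ½ = ½  [min(1, 1−1+½)]
y → (w → y) = ½ → ½ = T
y ↔ (y → (w → y)) = ½ ↔ T = ½
¬(y ↔ (y → (w → y))) = ¬½ = ½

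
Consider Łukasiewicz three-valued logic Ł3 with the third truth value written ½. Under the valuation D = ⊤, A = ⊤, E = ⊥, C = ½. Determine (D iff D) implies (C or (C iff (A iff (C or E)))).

D iff D = ⊤ iff ⊤ = ⊤
C or E = ½ or ⊥ = ½
A iff (C or E) = ⊤ iff ½ = ½  [1 − |1−½|]
C iff (A iff (C or E)) = ½ iff ½ = ⊤
C or (C iff (A iff (C or E))) = ½ or ⊤ = ⊤
(D iff D) implies (C or (C iff (A iff (C or E)))) = ⊤ implies ⊤ = ⊤

⊤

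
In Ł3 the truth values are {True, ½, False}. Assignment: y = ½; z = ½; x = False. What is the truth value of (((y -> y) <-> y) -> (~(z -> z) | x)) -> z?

y -> y = ½ -> ½ = True  [min(1, 1−½+½)]
(y -> y) <-> y = True <-> ½ = ½
z -> z = ½ -> ½ = True
~(z -> z) = ~True = False
~(z -> z) | x = False | False = False
((y -> y) <-> y) -> (~(z -> z) | x) = ½ -> False = ½
(((y -> y) <-> y) -> (~(z -> z) | x)) -> z = ½ -> ½ = True

True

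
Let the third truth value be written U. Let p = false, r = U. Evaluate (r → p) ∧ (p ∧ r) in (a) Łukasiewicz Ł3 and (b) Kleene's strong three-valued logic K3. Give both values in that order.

false; false

In Łukasiewicz Ł3: r → p = U → false = U  [min(1, 1−½+0)]
p ∧ r = false ∧ U = false
(r → p) ∧ (p ∧ r) = U ∧ false = false
In Kleene's strong three-valued logic K3: r → p = U → false = U  [¬U ∨ false]
p ∧ r = false ∧ U = false
(r → p) ∧ (p ∧ r) = U ∧ false = false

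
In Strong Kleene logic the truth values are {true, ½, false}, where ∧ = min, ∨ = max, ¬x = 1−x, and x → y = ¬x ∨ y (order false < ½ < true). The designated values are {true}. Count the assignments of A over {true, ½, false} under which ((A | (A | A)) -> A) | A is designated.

A=true: true ✓
A=½: ½ ·
A=false: true ✓

2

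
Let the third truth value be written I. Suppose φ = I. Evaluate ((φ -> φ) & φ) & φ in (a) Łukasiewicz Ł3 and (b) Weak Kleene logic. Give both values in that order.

In Łukasiewicz Ł3: φ -> φ = I -> I = true  [min(1, 1−½+½)]
(φ -> φ) & φ = true & I = I
((φ -> φ) & φ) & φ = I & I = I
In Weak Kleene logic: φ -> φ = I -> I = I  [any arg is the third value ⇒ result is the third value]
(φ -> φ) & φ = I & I = I
((φ -> φ) & φ) & φ = I & I = I

I; I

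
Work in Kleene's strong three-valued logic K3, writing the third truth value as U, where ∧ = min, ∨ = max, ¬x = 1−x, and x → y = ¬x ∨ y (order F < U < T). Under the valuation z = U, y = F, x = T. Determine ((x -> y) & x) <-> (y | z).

U

x -> y = T -> F = F
(x -> y) & x = F & T = F
y | z = F | U = U
((x -> y) & x) <-> (y | z) = F <-> U = U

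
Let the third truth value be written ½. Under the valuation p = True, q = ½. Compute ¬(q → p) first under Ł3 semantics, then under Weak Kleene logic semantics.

False; ½

In Ł3: q → p = ½ → True = True  [min(1, 1−½+1)]
¬(q → p) = ¬True = False
In Weak Kleene logic: q → p = ½ → True = ½
¬(q → p) = ¬½ = ½
They differ because Ł3 and Weak Kleene logic treat ½ differently under the binary connectives.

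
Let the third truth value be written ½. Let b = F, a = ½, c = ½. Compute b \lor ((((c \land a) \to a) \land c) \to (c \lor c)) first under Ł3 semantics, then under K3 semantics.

T; ½

In Ł3: c \land a = ½ \land ½ = ½
(c \land a) \to a = ½ \to ½ = T
((c \land a) \to a) \land c = T \land ½ = ½
c \lor c = ½ \lor ½ = ½
(((c \land a) \to a) \land c) \to (c \lor c) = ½ \to ½ = T
b \lor ((((c \land a) \to a) \land c) \to (c \lor c)) = F \lor T = T
In K3: c \land a = ½ \land ½ = ½
(c \land a) \to a = ½ \to ½ = ½  [\lnot ½ \lor ½]
((c \land a) \to a) \land c = ½ \land ½ = ½
c \lor c = ½ \lor ½ = ½
(((c \land a) \to a) \land c) \to (c \lor c) = ½ \to ½ = ½
b \lor ((((c \land a) \to a) \land c) \to (c \lor c)) = F \lor ½ = ½
They differ because Ł3 and K3 treat ½ differently under implication.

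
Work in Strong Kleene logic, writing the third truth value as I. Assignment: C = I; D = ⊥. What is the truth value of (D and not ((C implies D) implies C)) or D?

⊥

C implies D = I implies ⊥ = I  [not I or ⊥]
(C implies D) implies C = I implies I = I
not ((C implies D) implies C) = not I = I
D and not ((C implies D) implies C) = ⊥ and I = ⊥
(D and not ((C implies D) implies C)) or D = ⊥ or ⊥ = ⊥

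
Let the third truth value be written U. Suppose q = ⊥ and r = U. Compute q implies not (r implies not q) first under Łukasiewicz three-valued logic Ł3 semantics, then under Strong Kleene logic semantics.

In Łukasiewicz three-valued logic Ł3: not q = not ⊥ = ⊤
r implies not q = U implies ⊤ = ⊤  [min(1, 1−½+1)]
not (r implies not q) = not ⊤ = ⊥
q implies not (r implies not q) = ⊥ implies ⊥ = ⊤
In Strong Kleene logic: not q = not ⊥ = ⊤
r implies not q = U implies ⊤ = ⊤  [not U or ⊤]
not (r implies not q) = not ⊤ = ⊥
q implies not (r implies not q) = ⊥ implies ⊥ = ⊤

⊤; ⊤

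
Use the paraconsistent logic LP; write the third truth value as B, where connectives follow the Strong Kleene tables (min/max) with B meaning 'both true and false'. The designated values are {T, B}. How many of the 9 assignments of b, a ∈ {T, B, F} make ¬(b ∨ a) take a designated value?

Designated under: (b=B, a=B); (b=B, a=F); (b=F, a=B); (b=F, a=F).

4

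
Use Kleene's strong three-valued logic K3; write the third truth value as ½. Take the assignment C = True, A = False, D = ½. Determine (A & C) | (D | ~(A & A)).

True

A & C = False & True = False
A & A = False & False = False
~(A & A) = ~False = True
D | ~(A & A) = ½ | True = True
(A & C) | (D | ~(A & A)) = False | True = True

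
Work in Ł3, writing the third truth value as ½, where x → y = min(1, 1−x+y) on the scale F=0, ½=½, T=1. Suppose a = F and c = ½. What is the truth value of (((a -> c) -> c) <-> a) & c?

a -> c = F -> ½ = T  [min(1, 1−0+½)]
(a -> c) -> c = T -> ½ = ½
((a -> c) -> c) <-> a = ½ <-> F = ½
(((a -> c) -> c) <-> a) & c = ½ & ½ = ½

½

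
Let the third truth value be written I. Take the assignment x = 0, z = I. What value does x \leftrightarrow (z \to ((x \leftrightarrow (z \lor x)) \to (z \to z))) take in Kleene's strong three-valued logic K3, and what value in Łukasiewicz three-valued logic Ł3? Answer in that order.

In Kleene's strong three-valued logic K3: z \lor x = I \lor 0 = I
x \leftrightarrow (z \lor x) = 0 \leftrightarrow I = I
z \to z = I \to I = I  [\lnot I \lor I]
(x \leftrightarrow (z \lor x)) \to (z \to z) = I \to I = I
z \to ((x \leftrightarrow (z \lor x)) \to (z \to z)) = I \to I = I
x \leftrightarrow (z \to ((x \leftrightarrow (z \lor x)) \to (z \to z))) = 0 \leftrightarrow I = I
In Łukasiewicz three-valued logic Ł3: z \lor x = I \lor 0 = I
x \leftrightarrow (z \lor x) = 0 \leftrightarrow I = I  [1 − |0−½|]
z \to z = I \to I = 1
(x \leftrightarrow (z \lor x)) \to (z \to z) = I \to 1 = 1
z \to ((x \leftrightarrow (z \lor x)) \to (z \to z)) = I \to 1 = 1
x \leftrightarrow (z \to ((x \leftrightarrow (z \lor x)) \to (z \to z))) = 0 \leftrightarrow 1 = 0
They differ because Kleene's strong three-valued logic K3 and Łukasiewicz three-valued logic Ł3 treat I differently under implication.

I; 0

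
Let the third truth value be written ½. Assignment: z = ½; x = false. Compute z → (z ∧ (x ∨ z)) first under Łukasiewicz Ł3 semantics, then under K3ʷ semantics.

In Łukasiewicz Ł3: x ∨ z = false ∨ ½ = ½
z ∧ (x ∨ z) = ½ ∧ ½ = ½
z → (z ∧ (x ∨ z)) = ½ → ½ = true  [min(1, 1−½+½)]
In K3ʷ: x ∨ z = false ∨ ½ = ½
z ∧ (x ∨ z) = ½ ∧ ½ = ½
z → (z ∧ (x ∨ z)) = ½ → ½ = ½  [any arg is the third value ⇒ result is the third value]
They differ because Łukasiewicz Ł3 and K3ʷ treat ½ differently under the binary connectives.

true; ½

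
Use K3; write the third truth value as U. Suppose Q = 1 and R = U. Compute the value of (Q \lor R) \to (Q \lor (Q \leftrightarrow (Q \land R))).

1

Q \lor R = 1 \lor U = 1
Q \land R = 1 \land U = U
Q \leftrightarrow (Q \land R) = 1 \leftrightarrow U = U
Q \lor (Q \leftrightarrow (Q \land R)) = 1 \lor U = 1
(Q \lor R) \to (Q \lor (Q \leftrightarrow (Q \land R))) = 1 \to 1 = 1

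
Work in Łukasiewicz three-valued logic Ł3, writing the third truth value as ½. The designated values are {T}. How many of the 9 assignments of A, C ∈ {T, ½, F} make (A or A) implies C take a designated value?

6

Of the 9 assignments, 6 give a value in {T}.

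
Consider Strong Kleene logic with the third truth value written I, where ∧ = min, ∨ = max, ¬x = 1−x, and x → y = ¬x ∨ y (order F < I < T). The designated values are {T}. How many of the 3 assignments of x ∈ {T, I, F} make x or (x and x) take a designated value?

x=T: T ✓
x=I: I ·
x=F: F ·

1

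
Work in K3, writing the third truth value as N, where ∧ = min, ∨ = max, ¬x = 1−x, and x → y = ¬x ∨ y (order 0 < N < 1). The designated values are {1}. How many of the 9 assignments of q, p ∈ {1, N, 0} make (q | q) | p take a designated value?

5

Of the 9 assignments, 5 give a value in {1}.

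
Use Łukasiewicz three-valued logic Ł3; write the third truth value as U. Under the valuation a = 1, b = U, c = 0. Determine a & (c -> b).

c -> b = 0 -> U = 1  [min(1, 1−0+½)]
a & (c -> b) = 1 & 1 = 1

1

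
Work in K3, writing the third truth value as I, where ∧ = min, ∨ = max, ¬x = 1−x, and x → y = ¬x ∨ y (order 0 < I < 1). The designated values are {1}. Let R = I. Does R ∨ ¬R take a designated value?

¬R = ¬I = I
R ∨ ¬R = I ∨ I = I
I ∉ {1}.

No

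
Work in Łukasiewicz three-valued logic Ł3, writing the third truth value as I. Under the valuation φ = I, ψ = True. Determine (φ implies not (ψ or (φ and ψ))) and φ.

φ and ψ = I and True = I
ψ or (φ and ψ) = True or I = True
not (ψ or (φ and ψ)) = not True = False
φ implies not (ψ or (φ and ψ)) = I implies False = I
(φ implies not (ψ or (φ and ψ))) and φ = I and I = I

I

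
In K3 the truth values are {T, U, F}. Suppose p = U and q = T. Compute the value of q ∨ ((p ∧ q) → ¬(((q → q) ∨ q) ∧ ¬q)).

T

p ∧ q = U ∧ T = U
q → q = T → T = T
(q → q) ∨ q = T ∨ T = T
¬q = ¬T = F
((q → q) ∨ q) ∧ ¬q = T ∧ F = F
¬(((q → q) ∨ q) ∧ ¬q) = ¬F = T
(p ∧ q) → ¬(((q → q) ∨ q) ∧ ¬q) = U → T = T  [¬U ∨ T]
q ∨ ((p ∧ q) → ¬(((q → q) ∨ q) ∧ ¬q)) = T ∨ T = T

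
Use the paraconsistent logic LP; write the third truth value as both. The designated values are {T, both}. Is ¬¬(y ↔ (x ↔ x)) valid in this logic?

Countermodel: y=F, x=T gives F, which is not designated.

No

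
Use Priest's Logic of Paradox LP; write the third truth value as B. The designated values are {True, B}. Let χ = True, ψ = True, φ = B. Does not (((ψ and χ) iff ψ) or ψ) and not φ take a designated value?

ψ and χ = True and True = True
(ψ and χ) iff ψ = True iff True = True
((ψ and χ) iff ψ) or ψ = True or True = True
not (((ψ and χ) iff ψ) or ψ) = not True = False
not φ = not B = B
not (((ψ and χ) iff ψ) or ψ) and not φ = False and B = False
False ∉ {True, B}.

No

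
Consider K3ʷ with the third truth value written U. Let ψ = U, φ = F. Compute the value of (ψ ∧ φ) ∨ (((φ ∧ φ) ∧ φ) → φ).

ψ ∧ φ = U ∧ F = U
φ ∧ φ = F ∧ F = F
(φ ∧ φ) ∧ φ = F ∧ F = F
((φ ∧ φ) ∧ φ) → φ = F → F = T
(ψ ∧ φ) ∨ (((φ ∧ φ) ∧ φ) → φ) = U ∨ T = U

U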